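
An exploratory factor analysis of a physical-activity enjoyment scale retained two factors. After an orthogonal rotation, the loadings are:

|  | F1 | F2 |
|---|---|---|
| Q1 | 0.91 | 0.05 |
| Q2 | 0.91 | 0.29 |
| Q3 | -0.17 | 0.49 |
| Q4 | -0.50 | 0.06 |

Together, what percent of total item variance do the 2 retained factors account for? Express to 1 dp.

56.6%

Communalities: 0.8306, 0.9122, 0.2690, 0.2536; Σh² = 2.2654.
Total variance with 4 standardized items is 4, so the solution explains 2.2654/4 = 0.5664 = 56.64%.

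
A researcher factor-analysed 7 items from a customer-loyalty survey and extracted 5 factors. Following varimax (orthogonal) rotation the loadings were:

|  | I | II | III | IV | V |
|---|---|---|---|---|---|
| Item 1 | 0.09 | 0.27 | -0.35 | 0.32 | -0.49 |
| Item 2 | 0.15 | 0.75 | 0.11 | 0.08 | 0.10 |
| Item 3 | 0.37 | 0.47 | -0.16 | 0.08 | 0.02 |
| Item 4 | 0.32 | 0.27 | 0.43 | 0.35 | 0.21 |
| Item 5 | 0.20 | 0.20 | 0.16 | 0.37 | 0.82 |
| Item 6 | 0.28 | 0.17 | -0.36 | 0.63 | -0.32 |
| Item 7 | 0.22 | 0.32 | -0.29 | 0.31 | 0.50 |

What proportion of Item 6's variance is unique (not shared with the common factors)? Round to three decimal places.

h² = 0.28² + 0.17² + (-0.36)² + 0.63² + (-0.32)² = 0.0784 + 0.0289 + 0.1296 + 0.3969 + 0.1024 = 0.7362
Uniqueness u² = 1 − h² = 1 − 0.7362 = 0.2638

0.264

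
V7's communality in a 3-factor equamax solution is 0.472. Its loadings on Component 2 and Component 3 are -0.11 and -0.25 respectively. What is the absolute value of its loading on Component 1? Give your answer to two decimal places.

0.63

Under orthogonal rotation h² = Σλ², so λ_Component 1² = h² − (0.0746) = 0.472 − 0.0746 = 0.3974.
|λ| = √0.3974 = 0.6304.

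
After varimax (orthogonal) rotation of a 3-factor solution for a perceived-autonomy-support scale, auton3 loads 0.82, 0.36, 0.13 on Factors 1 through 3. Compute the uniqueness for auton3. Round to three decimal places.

0.181

h² = 0.82² + 0.36² + 0.13² = 0.6724 + 0.1296 + 0.0169 = 0.8189
Uniqueness u² = 1 − h² = 1 − 0.8189 = 0.1811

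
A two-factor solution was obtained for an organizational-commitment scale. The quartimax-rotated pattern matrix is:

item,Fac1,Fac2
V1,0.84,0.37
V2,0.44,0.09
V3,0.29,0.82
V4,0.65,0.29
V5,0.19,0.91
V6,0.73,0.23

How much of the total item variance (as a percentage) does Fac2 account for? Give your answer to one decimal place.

29.7%

SS loadings for Fac2 = 0.37² + 0.09² + 0.82² + 0.29² + 0.91² + 0.23² = 1.7825
With 6 standardized items, total variance = 6. Proportion = 1.7825/6 = 0.2971 → 29.71%.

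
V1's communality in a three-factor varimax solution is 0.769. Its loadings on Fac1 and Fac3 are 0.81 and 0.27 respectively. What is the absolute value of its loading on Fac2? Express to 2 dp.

0.20

Under orthogonal rotation h² = Σλ², so λ_Fac2² = h² − (0.7290) = 0.769 − 0.7290 = 0.0400.
|λ| = √0.0400 = 0.2000.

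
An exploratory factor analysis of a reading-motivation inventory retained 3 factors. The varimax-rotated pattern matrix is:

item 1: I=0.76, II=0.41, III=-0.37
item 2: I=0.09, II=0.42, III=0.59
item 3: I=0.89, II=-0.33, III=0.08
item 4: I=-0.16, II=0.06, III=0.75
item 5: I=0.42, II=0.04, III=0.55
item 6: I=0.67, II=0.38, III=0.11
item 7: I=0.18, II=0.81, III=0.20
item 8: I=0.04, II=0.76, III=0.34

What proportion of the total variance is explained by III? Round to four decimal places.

SS loadings for III = (-0.37)² + 0.59² + 0.08² + 0.75² + 0.55² + 0.11² + 0.20² + 0.34² = 1.5241
Proportion of variance = 1.5241 / 8 = 0.1905.

0.1905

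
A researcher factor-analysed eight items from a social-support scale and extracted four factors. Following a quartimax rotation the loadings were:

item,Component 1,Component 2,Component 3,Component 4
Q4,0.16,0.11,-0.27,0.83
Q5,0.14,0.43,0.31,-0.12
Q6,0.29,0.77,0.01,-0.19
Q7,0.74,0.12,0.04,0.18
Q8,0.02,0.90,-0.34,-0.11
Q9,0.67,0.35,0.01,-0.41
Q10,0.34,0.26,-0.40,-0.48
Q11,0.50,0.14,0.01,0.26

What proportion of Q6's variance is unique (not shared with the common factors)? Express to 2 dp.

0.29

h² = 0.29² + 0.77² + 0.01² + (-0.19)² = 0.0841 + 0.5929 + 0.0001 + 0.0361 = 0.7132
Uniqueness u² = 1 − h² = 1 − 0.7132 = 0.2868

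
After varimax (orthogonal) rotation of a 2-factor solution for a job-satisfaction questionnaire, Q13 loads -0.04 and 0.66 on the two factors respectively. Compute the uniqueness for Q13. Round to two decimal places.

h² = (-0.04)² + 0.66² = 0.0016 + 0.4356 = 0.4372
Uniqueness u² = 1 − h² = 1 − 0.4372 = 0.5628

0.56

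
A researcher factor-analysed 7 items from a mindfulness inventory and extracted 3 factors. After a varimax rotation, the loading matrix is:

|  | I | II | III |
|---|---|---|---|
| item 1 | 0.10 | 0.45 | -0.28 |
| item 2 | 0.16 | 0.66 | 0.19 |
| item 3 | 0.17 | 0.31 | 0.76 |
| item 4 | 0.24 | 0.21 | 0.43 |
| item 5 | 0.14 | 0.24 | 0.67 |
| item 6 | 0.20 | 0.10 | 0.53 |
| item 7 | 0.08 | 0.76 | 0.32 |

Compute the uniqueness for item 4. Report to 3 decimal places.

0.713

h² = 0.24² + 0.21² + 0.43² = 0.0576 + 0.0441 + 0.1849 = 0.2866
Uniqueness u² = 1 − h² = 1 − 0.2866 = 0.7134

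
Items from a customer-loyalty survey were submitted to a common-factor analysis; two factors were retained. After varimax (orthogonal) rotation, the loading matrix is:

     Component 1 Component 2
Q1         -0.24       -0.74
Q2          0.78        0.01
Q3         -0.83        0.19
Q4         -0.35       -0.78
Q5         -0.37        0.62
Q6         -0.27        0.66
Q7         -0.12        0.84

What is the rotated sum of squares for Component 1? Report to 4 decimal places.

SS loadings for Component 1 = (-0.24)² + 0.78² + (-0.83)² + (-0.35)² + (-0.37)² + (-0.27)² + (-0.12)² = 0.0576 + 0.6084 + 0.6889 + 0.1225 + 0.1369 + 0.0729 + 0.0144 = 1.7016

1.7016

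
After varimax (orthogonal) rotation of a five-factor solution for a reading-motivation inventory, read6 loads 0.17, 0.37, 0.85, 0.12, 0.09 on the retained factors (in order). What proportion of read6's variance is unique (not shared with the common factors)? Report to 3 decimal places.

0.089

h² = 0.17² + 0.37² + 0.85² + 0.12² + 0.09² = 0.0289 + 0.1369 + 0.7225 + 0.0144 + 0.0081 = 0.9108
Uniqueness u² = 1 − h² = 1 − 0.9108 = 0.0892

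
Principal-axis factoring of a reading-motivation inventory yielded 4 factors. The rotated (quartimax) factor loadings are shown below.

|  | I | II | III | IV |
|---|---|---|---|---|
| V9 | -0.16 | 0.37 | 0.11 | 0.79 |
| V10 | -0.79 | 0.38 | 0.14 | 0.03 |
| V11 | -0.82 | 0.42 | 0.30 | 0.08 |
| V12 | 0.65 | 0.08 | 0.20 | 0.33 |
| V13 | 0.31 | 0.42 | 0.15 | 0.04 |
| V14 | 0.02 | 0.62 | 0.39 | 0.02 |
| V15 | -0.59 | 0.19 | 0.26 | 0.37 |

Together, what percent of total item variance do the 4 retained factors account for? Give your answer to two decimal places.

64.76%

SS loadings by factor: 2.1892, 1.0610, 0.4039, 0.8792; total = 4.5333.
Total variance with 7 standardized items is 7, so the solution explains 4.5333/7 = 0.6476 = 64.76%.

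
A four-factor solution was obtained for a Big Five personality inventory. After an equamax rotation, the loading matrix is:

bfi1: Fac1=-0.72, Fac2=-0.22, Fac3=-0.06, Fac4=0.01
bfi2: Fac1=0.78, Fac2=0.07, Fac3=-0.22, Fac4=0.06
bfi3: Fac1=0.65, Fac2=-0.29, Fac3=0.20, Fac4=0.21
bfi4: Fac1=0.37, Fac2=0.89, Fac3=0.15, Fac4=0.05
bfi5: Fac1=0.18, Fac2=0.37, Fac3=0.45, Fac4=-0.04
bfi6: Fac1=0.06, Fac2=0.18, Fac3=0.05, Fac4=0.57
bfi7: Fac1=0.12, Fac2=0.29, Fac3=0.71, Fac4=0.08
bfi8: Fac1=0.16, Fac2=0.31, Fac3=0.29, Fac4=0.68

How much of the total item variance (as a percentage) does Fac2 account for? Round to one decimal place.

16.0%

SS loadings for Fac2 = (-0.22)² + 0.07² + (-0.29)² + 0.89² + 0.37² + 0.18² + 0.29² + 0.31² = 1.2790
With 8 standardized items, total variance = 8. Proportion = 1.2790/8 = 0.1599 → 15.99%.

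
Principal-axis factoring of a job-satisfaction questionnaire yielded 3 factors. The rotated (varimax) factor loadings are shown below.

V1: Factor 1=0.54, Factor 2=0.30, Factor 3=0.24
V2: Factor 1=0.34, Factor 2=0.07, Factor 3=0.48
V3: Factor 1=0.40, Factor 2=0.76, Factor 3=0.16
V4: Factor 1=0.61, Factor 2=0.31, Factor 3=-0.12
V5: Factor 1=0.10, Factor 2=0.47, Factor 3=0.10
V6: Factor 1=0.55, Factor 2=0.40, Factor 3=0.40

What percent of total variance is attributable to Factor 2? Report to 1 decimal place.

SS loadings for Factor 2 = 0.30² + 0.07² + 0.76² + 0.31² + 0.47² + 0.40² = 1.1495
With 6 standardized items, total variance = 6. Proportion = 1.1495/6 = 0.1916 → 19.16%.

19.2%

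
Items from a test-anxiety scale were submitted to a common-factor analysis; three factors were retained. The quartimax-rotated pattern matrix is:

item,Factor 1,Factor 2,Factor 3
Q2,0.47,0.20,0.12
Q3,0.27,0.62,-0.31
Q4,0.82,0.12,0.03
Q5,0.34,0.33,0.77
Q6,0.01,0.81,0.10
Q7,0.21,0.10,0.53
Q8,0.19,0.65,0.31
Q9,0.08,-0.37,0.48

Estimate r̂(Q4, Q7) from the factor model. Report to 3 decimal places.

0.200

r̂ = Σ λ_i·λ_j across factors = (0.82)(0.21) + (0.12)(0.10) + (0.03)(0.53)
  = +0.1722 +0.0120 +0.0159 = 0.2001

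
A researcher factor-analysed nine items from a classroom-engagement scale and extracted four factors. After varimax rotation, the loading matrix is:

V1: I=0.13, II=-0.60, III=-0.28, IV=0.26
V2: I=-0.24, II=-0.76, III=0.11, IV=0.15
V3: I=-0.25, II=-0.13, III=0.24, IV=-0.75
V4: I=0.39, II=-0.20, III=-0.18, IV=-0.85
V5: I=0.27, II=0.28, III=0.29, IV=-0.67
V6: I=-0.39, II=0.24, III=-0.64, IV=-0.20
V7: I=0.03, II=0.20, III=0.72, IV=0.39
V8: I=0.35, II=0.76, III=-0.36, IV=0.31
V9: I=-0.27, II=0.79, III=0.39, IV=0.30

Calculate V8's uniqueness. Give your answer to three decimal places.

h² = 0.35² + 0.76² + (-0.36)² + 0.31² = 0.1225 + 0.5776 + 0.1296 + 0.0961 = 0.9258
Uniqueness u² = 1 − h² = 1 − 0.9258 = 0.0742

0.074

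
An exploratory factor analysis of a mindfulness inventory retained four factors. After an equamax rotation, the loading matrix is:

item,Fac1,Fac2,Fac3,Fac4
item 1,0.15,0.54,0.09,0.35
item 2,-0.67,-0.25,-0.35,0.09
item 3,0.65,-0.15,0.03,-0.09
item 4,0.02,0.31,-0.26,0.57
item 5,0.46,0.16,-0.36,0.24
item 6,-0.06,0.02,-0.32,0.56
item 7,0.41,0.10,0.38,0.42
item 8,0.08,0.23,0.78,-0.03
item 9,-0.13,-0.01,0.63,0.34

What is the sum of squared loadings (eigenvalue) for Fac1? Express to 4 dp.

SS loadings for Fac1 = 0.15² + (-0.67)² + 0.65² + 0.02² + 0.46² + (-0.06)² + 0.41² + 0.08² + (-0.13)² = 0.0225 + 0.4489 + 0.4225 + 0.0004 + 0.2116 + 0.0036 + 0.1681 + 0.0064 + 0.0169 = 1.3009

1.3009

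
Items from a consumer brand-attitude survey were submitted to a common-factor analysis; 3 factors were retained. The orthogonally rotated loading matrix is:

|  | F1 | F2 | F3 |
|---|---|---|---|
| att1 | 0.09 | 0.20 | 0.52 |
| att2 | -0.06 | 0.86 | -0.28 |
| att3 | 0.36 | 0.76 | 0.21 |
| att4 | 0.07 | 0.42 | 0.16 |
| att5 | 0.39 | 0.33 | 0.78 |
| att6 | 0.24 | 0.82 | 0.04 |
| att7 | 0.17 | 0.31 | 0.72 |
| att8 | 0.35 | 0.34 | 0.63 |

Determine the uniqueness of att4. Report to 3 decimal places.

h² = 0.07² + 0.42² + 0.16² = 0.0049 + 0.1764 + 0.0256 = 0.2069
Uniqueness u² = 1 − h² = 1 − 0.2069 = 0.7931

0.793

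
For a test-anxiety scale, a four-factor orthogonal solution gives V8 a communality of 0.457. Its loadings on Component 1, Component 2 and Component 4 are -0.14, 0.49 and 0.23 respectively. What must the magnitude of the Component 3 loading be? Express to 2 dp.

Under orthogonal rotation h² = Σλ², so λ_Component 3² = h² − (0.3126) = 0.457 − 0.3126 = 0.1444.
|λ| = √0.1444 = 0.3800.

0.38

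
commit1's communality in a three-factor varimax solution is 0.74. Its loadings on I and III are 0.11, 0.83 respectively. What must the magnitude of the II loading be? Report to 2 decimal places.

Under orthogonal rotation h² = Σλ², so λ_II² = h² − (0.7010) = 0.74 − 0.7010 = 0.0390.
|λ| = √0.0390 = 0.1975.

0.20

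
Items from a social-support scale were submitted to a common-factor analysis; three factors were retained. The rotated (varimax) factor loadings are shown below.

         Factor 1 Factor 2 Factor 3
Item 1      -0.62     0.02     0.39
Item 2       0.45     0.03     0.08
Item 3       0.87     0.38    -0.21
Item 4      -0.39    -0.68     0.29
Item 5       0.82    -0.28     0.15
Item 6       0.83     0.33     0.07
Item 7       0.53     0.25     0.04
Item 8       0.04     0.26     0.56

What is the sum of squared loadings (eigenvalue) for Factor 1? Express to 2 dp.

SS loadings for Factor 1 = (-0.62)² + 0.45² + 0.87² + (-0.39)² + 0.82² + 0.83² + 0.53² + 0.04² = 0.3844 + 0.2025 + 0.7569 + 0.1521 + 0.6724 + 0.6889 + 0.2809 + 0.0016 = 3.1397

3.14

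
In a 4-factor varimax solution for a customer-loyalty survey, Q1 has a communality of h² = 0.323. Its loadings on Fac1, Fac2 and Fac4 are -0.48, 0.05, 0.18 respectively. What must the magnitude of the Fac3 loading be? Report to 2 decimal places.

Under orthogonal rotation h² = Σλ², so λ_Fac3² = h² − (0.2653) = 0.323 − 0.2653 = 0.0577.
|λ| = √0.0577 = 0.2402.

0.24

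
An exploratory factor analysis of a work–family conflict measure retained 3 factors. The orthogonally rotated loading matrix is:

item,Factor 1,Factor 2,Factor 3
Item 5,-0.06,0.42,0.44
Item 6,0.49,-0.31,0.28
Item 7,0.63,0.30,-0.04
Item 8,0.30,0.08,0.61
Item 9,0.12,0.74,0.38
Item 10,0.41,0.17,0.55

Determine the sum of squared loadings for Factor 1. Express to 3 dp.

SS loadings for Factor 1 = (-0.06)² + 0.49² + 0.63² + 0.30² + 0.12² + 0.41² = 0.0036 + 0.2401 + 0.3969 + 0.0900 + 0.0144 + 0.1681 = 0.9131

0.913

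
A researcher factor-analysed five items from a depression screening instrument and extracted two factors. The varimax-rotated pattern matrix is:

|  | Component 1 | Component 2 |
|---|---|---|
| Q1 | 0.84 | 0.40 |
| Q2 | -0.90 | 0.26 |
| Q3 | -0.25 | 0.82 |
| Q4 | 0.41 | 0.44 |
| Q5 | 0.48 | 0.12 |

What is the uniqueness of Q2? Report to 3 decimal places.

0.122

h² = (-0.90)² + 0.26² = 0.8100 + 0.0676 = 0.8776
Uniqueness u² = 1 − h² = 1 − 0.8776 = 0.1224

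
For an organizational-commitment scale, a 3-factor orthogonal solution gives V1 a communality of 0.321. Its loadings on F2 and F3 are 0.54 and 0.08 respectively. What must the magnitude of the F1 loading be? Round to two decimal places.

0.15

Under orthogonal rotation h² = Σλ², so λ_F1² = h² − (0.2980) = 0.321 − 0.2980 = 0.0230.
|λ| = √0.0230 = 0.1517.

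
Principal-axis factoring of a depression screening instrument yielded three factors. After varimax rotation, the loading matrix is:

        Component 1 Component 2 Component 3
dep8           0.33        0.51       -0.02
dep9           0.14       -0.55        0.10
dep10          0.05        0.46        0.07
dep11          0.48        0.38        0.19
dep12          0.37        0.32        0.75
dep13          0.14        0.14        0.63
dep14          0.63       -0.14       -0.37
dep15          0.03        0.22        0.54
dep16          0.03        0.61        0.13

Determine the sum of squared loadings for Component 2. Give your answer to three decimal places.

1.481

SS loadings for Component 2 = 0.51² + (-0.55)² + 0.46² + 0.38² + 0.32² + 0.14² + (-0.14)² + 0.22² + 0.61² = 0.2601 + 0.3025 + 0.2116 + 0.1444 + 0.1024 + 0.0196 + 0.0196 + 0.0484 + 0.3721 = 1.4807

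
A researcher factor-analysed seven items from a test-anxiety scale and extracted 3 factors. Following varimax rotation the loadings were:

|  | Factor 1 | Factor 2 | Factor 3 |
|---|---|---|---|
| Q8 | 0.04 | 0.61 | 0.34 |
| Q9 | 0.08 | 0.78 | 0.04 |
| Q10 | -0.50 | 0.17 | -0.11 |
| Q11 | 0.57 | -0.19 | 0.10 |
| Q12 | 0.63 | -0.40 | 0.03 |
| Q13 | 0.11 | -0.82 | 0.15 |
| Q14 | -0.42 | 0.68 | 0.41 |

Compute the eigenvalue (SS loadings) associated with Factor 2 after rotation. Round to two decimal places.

SS loadings for Factor 2 = 0.61² + 0.78² + 0.17² + (-0.19)² + (-0.40)² + (-0.82)² + 0.68² = 0.3721 + 0.6084 + 0.0289 + 0.0361 + 0.1600 + 0.6724 + 0.4624 = 2.3403

2.34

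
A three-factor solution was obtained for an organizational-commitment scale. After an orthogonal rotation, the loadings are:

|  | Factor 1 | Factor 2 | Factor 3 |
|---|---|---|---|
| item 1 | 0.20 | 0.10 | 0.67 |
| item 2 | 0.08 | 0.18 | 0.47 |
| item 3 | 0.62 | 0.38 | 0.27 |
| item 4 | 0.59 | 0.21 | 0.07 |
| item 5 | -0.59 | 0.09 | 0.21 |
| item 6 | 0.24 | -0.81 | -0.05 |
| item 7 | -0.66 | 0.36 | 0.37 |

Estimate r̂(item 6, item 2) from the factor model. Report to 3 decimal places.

r̂ = Σ λ_i·λ_j across factors = (0.24)(0.08) + (-0.81)(0.18) + (-0.05)(0.47)
  = +0.0192 -0.1458 -0.0235 = -0.1501

-0.150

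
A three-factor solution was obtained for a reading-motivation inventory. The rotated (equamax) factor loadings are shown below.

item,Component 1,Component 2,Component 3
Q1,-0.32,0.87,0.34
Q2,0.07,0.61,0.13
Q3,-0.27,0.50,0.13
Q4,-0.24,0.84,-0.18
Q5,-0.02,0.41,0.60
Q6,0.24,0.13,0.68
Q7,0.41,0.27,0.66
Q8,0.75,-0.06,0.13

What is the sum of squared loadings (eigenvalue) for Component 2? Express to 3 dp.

SS loadings for Component 2 = 0.87² + 0.61² + 0.50² + 0.84² + 0.41² + 0.13² + 0.27² + (-0.06)² = 0.7569 + 0.3721 + 0.2500 + 0.7056 + 0.1681 + 0.0169 + 0.0729 + 0.0036 = 2.3461

2.346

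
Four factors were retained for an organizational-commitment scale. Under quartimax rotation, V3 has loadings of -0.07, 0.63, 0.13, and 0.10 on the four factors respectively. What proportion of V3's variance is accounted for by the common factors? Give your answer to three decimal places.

h² = (-0.07)² + 0.63² + 0.13² + 0.10² = 0.0049 + 0.3969 + 0.0169 + 0.0100 = 0.4287

0.429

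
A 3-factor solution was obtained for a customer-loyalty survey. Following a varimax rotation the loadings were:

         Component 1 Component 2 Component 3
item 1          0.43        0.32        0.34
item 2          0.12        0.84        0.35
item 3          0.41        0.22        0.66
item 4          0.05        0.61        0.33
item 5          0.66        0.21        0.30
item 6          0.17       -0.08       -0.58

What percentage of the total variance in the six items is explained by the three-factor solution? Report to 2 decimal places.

SS loadings by factor: 0.8344, 1.2790, 1.2090; total = 3.3224.
Total variance with 6 standardized items is 6, so the solution explains 3.3224/6 = 0.5537 = 55.37%.

55.37%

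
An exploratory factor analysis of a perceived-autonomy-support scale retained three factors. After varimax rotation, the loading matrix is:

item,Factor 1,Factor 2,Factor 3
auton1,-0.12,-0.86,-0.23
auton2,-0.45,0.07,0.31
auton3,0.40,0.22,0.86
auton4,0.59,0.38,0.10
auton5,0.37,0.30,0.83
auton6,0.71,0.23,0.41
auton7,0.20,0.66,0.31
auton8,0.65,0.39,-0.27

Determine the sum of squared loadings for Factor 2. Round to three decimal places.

1.668

SS loadings for Factor 2 = (-0.86)² + 0.07² + 0.22² + 0.38² + 0.30² + 0.23² + 0.66² + 0.39² = 0.7396 + 0.0049 + 0.0484 + 0.1444 + 0.0900 + 0.0529 + 0.4356 + 0.1521 = 1.6679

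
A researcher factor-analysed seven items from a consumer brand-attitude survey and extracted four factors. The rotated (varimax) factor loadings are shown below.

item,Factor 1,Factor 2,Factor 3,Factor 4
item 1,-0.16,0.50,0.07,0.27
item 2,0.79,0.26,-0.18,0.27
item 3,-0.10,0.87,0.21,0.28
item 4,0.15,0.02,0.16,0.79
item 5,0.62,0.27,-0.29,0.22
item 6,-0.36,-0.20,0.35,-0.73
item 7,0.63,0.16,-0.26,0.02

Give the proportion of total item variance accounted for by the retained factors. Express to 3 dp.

0.660

SS loadings by factor: 1.5931, 1.2134, 0.3812, 1.4300; total = 4.6177.
Total variance with 7 standardized items is 7, so the solution explains 4.6177/7 = 0.6597.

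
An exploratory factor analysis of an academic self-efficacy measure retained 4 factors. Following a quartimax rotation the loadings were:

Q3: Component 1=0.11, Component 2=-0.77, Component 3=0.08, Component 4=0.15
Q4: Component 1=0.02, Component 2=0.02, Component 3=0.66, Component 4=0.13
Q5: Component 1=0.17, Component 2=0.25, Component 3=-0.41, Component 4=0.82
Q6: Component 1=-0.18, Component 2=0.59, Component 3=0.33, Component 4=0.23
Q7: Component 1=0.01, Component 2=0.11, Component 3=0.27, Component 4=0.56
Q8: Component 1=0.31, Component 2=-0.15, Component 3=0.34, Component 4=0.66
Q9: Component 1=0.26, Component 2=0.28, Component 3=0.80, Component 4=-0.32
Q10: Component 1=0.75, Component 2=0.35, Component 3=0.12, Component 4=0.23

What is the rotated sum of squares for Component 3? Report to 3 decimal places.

1.562

SS loadings for Component 3 = 0.08² + 0.66² + (-0.41)² + 0.33² + 0.27² + 0.34² + 0.80² + 0.12² = 0.0064 + 0.4356 + 0.1681 + 0.1089 + 0.0729 + 0.1156 + 0.6400 + 0.0144 = 1.5619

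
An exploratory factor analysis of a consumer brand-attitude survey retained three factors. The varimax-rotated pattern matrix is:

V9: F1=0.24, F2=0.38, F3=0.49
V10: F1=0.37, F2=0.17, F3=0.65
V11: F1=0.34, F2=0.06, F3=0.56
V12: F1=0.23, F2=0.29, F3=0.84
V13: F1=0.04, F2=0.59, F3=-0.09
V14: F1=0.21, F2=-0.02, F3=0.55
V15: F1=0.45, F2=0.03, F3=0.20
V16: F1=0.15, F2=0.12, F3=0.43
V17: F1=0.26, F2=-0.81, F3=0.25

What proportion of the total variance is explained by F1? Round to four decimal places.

SS loadings for F1 = 0.24² + 0.37² + 0.34² + 0.23² + 0.04² + 0.21² + 0.45² + 0.15² + 0.26² = 0.7013
Proportion of variance = 0.7013 / 9 = 0.0779.

0.0779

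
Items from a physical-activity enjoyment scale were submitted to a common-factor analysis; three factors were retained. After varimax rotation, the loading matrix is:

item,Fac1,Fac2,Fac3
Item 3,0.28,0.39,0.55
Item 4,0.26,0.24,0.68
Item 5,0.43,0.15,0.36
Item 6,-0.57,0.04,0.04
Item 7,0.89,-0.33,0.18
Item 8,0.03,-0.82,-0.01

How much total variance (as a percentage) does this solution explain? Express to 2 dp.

Communalities: 0.5330, 0.5876, 0.3370, 0.3281, 0.9334, 0.6734; Σh² = 3.3925.
Total variance with 6 standardized items is 6, so the solution explains 3.3925/6 = 0.5654 = 56.54%.

56.54%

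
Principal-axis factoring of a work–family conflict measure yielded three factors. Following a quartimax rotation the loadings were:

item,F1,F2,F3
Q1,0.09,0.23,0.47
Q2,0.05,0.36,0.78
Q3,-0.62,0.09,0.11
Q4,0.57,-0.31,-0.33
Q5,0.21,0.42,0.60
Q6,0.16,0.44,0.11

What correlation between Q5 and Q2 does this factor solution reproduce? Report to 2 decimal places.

r̂ = Σ λ_i·λ_j across factors = (0.21)(0.05) + (0.42)(0.36) + (0.60)(0.78)
  = +0.0105 +0.1512 +0.4680 = 0.6297

0.63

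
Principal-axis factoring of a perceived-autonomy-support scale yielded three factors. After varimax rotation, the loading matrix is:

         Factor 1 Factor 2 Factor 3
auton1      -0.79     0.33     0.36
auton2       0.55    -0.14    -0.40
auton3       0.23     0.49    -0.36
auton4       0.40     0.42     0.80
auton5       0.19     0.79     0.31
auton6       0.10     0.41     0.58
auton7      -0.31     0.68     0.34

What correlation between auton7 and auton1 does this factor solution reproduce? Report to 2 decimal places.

0.59

r̂ = Σ λ_i·λ_j across factors = (-0.31)(-0.79) + (0.68)(0.33) + (0.34)(0.36)
  = +0.2449 +0.2244 +0.1224 = 0.5917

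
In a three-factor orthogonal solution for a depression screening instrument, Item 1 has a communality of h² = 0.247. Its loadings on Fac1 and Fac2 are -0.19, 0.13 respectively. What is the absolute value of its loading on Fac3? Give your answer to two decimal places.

0.44

Under orthogonal rotation h² = Σλ², so λ_Fac3² = h² − (0.0530) = 0.247 − 0.0530 = 0.1940.
|λ| = √0.1940 = 0.4405.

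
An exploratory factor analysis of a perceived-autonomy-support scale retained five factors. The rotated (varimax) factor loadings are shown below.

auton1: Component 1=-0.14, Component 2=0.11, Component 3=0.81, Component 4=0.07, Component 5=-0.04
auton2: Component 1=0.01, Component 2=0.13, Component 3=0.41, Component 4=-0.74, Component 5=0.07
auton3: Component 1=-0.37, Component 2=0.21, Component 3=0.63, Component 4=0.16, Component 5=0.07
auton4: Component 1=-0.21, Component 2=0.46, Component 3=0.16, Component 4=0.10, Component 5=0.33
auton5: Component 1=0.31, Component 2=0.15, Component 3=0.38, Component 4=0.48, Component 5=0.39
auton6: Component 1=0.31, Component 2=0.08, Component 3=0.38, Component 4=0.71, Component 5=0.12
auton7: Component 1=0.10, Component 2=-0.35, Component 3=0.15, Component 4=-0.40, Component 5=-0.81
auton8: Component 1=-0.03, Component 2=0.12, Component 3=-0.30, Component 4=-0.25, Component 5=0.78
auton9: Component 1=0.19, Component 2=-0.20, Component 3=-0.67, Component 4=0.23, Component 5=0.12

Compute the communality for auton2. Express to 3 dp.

0.738

h² = 0.01² + 0.13² + 0.41² + (-0.74)² + 0.07² = 0.0001 + 0.0169 + 0.1681 + 0.5476 + 0.0049 = 0.7376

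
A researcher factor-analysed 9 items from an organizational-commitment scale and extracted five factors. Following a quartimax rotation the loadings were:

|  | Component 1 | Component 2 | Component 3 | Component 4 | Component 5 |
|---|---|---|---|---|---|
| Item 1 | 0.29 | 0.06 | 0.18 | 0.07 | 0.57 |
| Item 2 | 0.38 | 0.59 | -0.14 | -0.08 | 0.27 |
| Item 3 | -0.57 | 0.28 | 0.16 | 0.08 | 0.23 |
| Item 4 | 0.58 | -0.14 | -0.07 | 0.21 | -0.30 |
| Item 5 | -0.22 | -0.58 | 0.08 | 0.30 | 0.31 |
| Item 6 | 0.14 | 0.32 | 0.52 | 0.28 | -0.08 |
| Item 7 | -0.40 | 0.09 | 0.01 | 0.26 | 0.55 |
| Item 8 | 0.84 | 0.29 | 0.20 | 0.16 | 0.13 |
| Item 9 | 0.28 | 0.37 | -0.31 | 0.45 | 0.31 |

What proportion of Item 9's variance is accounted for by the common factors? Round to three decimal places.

0.610

h² = 0.28² + 0.37² + (-0.31)² + 0.45² + 0.31² = 0.0784 + 0.1369 + 0.0961 + 0.2025 + 0.0961 = 0.6100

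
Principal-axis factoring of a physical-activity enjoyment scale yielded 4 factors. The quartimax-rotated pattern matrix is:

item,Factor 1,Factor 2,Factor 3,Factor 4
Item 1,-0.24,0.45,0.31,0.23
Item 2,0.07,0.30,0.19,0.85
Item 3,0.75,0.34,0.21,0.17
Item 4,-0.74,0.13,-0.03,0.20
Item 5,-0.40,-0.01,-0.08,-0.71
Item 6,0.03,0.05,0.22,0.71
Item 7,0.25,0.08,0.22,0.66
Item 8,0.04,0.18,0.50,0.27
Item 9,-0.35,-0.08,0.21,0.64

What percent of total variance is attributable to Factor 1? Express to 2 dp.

16.89%

SS loadings for Factor 1 = (-0.24)² + 0.07² + 0.75² + (-0.74)² + (-0.40)² + 0.03² + 0.25² + 0.04² + (-0.35)² = 1.5201
With 9 standardized items, total variance = 9. Proportion = 1.5201/9 = 0.1689 → 16.89%.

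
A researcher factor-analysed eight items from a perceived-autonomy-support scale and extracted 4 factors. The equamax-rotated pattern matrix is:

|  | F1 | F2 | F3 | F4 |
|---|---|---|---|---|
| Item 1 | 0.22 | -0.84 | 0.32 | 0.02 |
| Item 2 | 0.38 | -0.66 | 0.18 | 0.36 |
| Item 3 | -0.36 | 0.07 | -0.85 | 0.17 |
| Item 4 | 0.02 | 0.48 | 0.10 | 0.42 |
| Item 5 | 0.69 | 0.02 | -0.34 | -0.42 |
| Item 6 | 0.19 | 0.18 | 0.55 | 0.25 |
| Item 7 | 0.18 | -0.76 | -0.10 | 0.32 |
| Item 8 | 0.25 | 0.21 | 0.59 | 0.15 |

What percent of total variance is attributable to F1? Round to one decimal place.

SS loadings for F1 = 0.22² + 0.38² + (-0.36)² + 0.02² + 0.69² + 0.19² + 0.18² + 0.25² = 0.9299
With 8 standardized items, total variance = 8. Proportion = 0.9299/8 = 0.1162 → 11.62%.

11.6%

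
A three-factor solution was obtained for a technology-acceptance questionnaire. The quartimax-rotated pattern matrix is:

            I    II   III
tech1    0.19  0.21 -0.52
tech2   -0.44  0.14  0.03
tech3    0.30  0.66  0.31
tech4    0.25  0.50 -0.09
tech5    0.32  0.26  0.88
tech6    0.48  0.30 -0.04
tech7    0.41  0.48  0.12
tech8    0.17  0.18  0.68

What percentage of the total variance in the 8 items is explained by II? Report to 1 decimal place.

SS loadings for II = 0.21² + 0.14² + 0.66² + 0.50² + 0.26² + 0.30² + 0.48² + 0.18² = 1.1697
With 8 standardized items, total variance = 8. Proportion = 1.1697/8 = 0.1462 → 14.62%.

14.6%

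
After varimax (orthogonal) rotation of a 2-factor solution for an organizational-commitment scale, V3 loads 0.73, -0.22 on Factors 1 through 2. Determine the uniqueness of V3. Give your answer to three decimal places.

h² = 0.73² + (-0.22)² = 0.5329 + 0.0484 = 0.5813
Uniqueness u² = 1 − h² = 1 − 0.5813 = 0.4187

0.419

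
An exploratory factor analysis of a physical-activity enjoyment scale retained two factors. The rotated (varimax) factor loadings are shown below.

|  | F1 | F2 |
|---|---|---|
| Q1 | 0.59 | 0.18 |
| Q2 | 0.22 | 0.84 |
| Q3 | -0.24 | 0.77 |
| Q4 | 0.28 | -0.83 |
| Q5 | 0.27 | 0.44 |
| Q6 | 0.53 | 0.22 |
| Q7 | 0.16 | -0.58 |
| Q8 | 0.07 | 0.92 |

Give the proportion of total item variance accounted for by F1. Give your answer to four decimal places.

SS loadings for F1 = 0.59² + 0.22² + (-0.24)² + 0.28² + 0.27² + 0.53² + 0.16² + 0.07² = 0.9168
Proportion of variance = 0.9168 / 8 = 0.1146.

0.1146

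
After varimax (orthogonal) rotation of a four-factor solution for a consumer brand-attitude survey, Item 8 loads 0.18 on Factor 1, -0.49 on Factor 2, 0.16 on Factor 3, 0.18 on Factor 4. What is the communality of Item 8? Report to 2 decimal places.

0.33

h² = 0.18² + (-0.49)² + 0.16² + 0.18² = 0.0324 + 0.2401 + 0.0256 + 0.0324 = 0.3305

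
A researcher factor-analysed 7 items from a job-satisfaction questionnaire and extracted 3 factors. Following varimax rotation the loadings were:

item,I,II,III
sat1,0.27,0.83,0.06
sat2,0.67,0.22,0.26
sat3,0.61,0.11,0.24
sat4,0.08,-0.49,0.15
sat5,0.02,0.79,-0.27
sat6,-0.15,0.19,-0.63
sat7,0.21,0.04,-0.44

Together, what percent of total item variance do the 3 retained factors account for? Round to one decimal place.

SS loadings by factor: 0.9673, 1.6513, 0.8147; total = 3.4333.
Total variance with 7 standardized items is 7, so the solution explains 3.4333/7 = 0.4905 = 49.05%.

49.0%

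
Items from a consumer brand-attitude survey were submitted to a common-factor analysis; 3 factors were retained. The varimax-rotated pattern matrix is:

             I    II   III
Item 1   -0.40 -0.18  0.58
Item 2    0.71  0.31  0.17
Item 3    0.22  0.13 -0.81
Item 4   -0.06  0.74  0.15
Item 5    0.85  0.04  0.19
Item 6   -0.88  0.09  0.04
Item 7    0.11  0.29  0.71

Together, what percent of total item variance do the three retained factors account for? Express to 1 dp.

65.7%

Communalities: 0.5288, 0.6291, 0.7214, 0.5737, 0.7602, 0.7841, 0.6003; Σh² = 4.5976.
Total variance with 7 standardized items is 7, so the solution explains 4.5976/7 = 0.6568 = 65.68%.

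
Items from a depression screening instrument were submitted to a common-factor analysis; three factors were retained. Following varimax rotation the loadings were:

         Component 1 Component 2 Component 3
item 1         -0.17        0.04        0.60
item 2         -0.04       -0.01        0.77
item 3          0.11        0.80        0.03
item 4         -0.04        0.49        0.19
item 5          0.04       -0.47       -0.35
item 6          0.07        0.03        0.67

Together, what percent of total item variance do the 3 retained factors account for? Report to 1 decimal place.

Communalities: 0.3905, 0.5946, 0.6530, 0.2778, 0.3450, 0.4547; Σh² = 2.7156.
Total variance with 6 standardized items is 6, so the solution explains 2.7156/6 = 0.4526 = 45.26%.

45.3%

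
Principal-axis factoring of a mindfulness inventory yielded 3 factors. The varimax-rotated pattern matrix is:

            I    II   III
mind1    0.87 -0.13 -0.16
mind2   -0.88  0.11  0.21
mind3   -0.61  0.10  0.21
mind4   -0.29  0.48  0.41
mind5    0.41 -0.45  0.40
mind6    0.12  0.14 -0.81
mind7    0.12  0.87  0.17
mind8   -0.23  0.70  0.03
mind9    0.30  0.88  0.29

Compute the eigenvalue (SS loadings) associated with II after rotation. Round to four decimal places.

SS loadings for II = (-0.13)² + 0.11² + 0.10² + 0.48² + (-0.45)² + 0.14² + 0.87² + 0.70² + 0.88² = 0.0169 + 0.0121 + 0.0100 + 0.2304 + 0.2025 + 0.0196 + 0.7569 + 0.4900 + 0.7744 = 2.5128

2.5128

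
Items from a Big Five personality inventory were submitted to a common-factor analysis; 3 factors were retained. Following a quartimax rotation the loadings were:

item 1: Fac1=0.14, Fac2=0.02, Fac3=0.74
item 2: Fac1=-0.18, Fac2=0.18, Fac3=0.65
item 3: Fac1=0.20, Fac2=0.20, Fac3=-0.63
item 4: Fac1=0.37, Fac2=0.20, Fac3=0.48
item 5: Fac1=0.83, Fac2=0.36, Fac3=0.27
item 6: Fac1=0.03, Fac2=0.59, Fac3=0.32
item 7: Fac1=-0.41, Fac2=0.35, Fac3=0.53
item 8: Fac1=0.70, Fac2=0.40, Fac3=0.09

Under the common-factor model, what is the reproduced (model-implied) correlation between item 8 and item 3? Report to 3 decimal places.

0.163

r̂ = Σ λ_i·λ_j across factors = (0.70)(0.20) + (0.40)(0.20) + (0.09)(-0.63)
  = +0.1400 +0.0800 -0.0567 = 0.1633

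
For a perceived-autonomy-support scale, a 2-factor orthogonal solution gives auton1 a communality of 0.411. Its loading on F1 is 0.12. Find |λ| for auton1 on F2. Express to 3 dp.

Under orthogonal rotation h² = Σλ², so λ_F2² = h² − (0.0144) = 0.411 − 0.0144 = 0.3966.
|λ| = √0.3966 = 0.6298.

0.630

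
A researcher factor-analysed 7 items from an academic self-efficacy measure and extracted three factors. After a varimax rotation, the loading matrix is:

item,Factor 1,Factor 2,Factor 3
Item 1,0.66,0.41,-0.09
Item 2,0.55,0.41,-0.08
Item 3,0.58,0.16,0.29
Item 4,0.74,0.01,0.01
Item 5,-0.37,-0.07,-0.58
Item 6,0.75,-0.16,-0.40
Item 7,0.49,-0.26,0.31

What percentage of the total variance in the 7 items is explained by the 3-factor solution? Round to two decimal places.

Communalities: 0.6118, 0.4770, 0.4461, 0.5478, 0.4782, 0.7481, 0.4038; Σh² = 3.7128.
Total variance with 7 standardized items is 7, so the solution explains 3.7128/7 = 0.5304 = 53.04%.

53.04%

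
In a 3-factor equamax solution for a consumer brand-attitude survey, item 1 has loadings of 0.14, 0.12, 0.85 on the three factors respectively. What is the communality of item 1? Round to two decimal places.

h² = 0.14² + 0.12² + 0.85² = 0.0196 + 0.0144 + 0.7225 = 0.7565

0.76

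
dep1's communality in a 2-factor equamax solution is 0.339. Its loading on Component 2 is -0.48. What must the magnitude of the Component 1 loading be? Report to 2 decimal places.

0.33

Under orthogonal rotation h² = Σλ², so λ_Component 1² = h² − (0.2304) = 0.339 − 0.2304 = 0.1086.
|λ| = √0.1086 = 0.3295.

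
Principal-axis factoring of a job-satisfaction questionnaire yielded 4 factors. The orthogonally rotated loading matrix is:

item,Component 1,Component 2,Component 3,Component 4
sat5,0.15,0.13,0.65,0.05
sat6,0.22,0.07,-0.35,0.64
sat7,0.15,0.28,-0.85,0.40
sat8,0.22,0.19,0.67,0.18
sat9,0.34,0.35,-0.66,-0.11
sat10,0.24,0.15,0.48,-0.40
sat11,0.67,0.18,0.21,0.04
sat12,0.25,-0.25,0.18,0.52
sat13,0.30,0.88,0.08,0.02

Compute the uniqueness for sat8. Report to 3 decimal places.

h² = 0.22² + 0.19² + 0.67² + 0.18² = 0.0484 + 0.0361 + 0.4489 + 0.0324 = 0.5658
Uniqueness u² = 1 − h² = 1 − 0.5658 = 0.4342

0.434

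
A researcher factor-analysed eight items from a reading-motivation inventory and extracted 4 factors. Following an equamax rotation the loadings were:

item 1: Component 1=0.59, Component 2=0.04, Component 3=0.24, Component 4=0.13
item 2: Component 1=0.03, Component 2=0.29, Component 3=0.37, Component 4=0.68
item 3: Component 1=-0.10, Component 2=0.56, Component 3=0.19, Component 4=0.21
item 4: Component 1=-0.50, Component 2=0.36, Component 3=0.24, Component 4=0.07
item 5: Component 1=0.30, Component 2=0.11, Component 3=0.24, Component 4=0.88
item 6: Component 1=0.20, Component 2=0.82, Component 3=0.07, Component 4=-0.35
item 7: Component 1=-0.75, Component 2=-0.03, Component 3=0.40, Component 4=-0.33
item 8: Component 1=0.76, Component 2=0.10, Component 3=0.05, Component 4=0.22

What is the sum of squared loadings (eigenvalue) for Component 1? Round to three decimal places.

SS loadings for Component 1 = 0.59² + 0.03² + (-0.10)² + (-0.50)² + 0.30² + 0.20² + (-0.75)² + 0.76² = 0.3481 + 0.0009 + 0.0100 + 0.2500 + 0.0900 + 0.0400 + 0.5625 + 0.5776 = 1.8791

1.879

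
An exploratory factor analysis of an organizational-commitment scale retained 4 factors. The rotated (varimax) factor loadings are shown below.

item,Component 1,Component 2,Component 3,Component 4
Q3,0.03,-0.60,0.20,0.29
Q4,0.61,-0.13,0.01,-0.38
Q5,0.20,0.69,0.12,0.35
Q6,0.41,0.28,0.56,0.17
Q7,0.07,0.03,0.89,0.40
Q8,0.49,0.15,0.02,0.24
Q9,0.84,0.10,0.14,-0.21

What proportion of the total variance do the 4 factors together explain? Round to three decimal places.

0.617

SS loadings by factor: 1.5317, 0.9648, 1.1802, 0.6416; total = 4.3183.
Total variance with 7 standardized items is 7, so the solution explains 4.3183/7 = 0.6169.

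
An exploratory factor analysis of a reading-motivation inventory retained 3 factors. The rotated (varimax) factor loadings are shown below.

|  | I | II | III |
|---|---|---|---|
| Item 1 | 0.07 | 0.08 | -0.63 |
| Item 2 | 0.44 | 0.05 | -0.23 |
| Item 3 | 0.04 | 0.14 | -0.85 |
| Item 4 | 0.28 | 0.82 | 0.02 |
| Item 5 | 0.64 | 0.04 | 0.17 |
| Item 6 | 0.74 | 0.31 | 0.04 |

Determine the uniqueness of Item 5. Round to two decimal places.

h² = 0.64² + 0.04² + 0.17² = 0.4096 + 0.0016 + 0.0289 = 0.4401
Uniqueness u² = 1 − h² = 1 − 0.4401 = 0.5599

0.56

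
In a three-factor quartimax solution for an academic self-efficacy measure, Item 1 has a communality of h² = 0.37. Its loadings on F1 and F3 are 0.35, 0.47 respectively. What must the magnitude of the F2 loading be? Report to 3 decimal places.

Under orthogonal rotation h² = Σλ², so λ_F2² = h² − (0.3434) = 0.37 − 0.3434 = 0.0266.
|λ| = √0.0266 = 0.1631.

0.163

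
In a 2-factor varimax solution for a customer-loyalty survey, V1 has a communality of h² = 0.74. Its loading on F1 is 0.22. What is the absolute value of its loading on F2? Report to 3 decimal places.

Under orthogonal rotation h² = Σλ², so λ_F2² = h² − (0.0484) = 0.74 − 0.0484 = 0.6916.
|λ| = √0.6916 = 0.8316.

0.832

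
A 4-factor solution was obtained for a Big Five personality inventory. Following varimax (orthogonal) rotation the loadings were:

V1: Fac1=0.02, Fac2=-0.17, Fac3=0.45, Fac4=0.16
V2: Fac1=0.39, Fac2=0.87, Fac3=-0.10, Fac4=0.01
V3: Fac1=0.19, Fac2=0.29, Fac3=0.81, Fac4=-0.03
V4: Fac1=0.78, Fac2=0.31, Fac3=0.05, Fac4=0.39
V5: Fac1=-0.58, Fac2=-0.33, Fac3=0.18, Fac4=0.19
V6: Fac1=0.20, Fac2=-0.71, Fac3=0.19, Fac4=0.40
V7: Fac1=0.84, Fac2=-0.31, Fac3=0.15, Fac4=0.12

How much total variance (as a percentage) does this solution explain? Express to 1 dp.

SS loadings by factor: 1.8790, 1.6751, 0.9621, 0.3892; total = 4.9054.
Total variance with 7 standardized items is 7, so the solution explains 4.9054/7 = 0.7008 = 70.08%.

70.1%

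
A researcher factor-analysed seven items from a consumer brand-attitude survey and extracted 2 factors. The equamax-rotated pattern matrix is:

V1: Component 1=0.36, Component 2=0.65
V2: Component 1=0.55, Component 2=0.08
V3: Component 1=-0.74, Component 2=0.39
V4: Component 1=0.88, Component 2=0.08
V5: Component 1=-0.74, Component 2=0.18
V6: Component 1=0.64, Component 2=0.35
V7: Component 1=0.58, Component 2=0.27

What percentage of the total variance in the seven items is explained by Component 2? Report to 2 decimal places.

11.65%

SS loadings for Component 2 = 0.65² + 0.08² + 0.39² + 0.08² + 0.18² + 0.35² + 0.27² = 0.8152
With 7 standardized items, total variance = 7. Proportion = 0.8152/7 = 0.1165 → 11.65%.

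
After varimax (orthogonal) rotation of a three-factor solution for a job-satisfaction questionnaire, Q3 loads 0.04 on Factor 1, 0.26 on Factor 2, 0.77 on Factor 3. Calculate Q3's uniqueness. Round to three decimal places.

h² = 0.04² + 0.26² + 0.77² = 0.0016 + 0.0676 + 0.5929 = 0.6621
Uniqueness u² = 1 − h² = 1 − 0.6621 = 0.3379

0.338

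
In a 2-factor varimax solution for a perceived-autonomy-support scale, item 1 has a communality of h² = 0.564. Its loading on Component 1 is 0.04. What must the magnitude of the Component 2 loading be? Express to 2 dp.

0.75

Under orthogonal rotation h² = Σλ², so λ_Component 2² = h² − (0.0016) = 0.564 − 0.0016 = 0.5624.
|λ| = √0.5624 = 0.7499.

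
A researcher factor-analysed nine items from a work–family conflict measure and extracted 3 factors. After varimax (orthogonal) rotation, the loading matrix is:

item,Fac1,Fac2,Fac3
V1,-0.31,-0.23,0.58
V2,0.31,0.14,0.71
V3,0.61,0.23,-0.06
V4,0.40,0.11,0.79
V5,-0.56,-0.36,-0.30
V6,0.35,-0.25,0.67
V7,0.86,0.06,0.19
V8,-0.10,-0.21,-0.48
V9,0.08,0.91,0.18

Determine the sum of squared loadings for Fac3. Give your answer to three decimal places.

SS loadings for Fac3 = 0.58² + 0.71² + (-0.06)² + 0.79² + (-0.30)² + 0.67² + 0.19² + (-0.48)² + 0.18² = 0.3364 + 0.5041 + 0.0036 + 0.6241 + 0.0900 + 0.4489 + 0.0361 + 0.2304 + 0.0324 = 2.3060

2.306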